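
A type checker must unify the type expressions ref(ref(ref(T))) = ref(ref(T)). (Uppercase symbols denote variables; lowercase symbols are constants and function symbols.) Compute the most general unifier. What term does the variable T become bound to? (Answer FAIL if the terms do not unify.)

Decompose ref/1: ref(ref(T)) = ref(T).
Decompose ref/1: ref(T) = T.
Occurs check fails: T occurs in ref(T); the equation T = ref(T) has no finite solution.

FAIL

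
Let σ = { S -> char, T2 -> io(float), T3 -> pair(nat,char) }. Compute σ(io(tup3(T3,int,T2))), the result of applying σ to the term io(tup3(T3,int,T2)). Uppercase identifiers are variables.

io(tup3(pair(nat,char),int,io(float)))

Replace each occurrence of T2 with io(float).
Replace each occurrence of T3 with pair(nat,char).
Result: io(tup3(pair(nat,char),int,io(float))).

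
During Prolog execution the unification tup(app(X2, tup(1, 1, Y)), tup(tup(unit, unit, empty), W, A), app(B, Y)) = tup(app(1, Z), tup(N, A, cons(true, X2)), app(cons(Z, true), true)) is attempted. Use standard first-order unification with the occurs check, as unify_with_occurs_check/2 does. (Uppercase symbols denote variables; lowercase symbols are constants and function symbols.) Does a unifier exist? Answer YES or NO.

YES

Decompose tup/3: app(X2, tup(1, 1, Y)) = app(1, Z),  tup(tup(unit, unit, empty), W, A) = tup(N, A, cons(true, X2)),  app(B, Y) = app(cons(Z, true), true).
Decompose app/2: X2 = 1,  tup(1, 1, Y) = Z.
Bind X2 := 1; substituting into the one remaining equation that mentions X2 gives: tup(tup(unit, unit, empty), W, A) = tup(N, A, cons(true, 1)).
Bind Z := tup(1, 1, Y); substituting into the one remaining equation that mentions Z gives: app(B, Y) = app(cons(tup(1, 1, Y), true), true).
Decompose tup/3: tup(unit, unit, empty) = N,  W = A,  A = cons(true, 1).
Bind N := tup(unit, unit, empty); no other remaining equation mentions N.
Bind W := A; no other remaining equation mentions W.
Bind A := cons(true, 1); no other remaining equation mentions A. Substituting into the earlier binding gives W := cons(true, 1).
Decompose app/2: B = cons(tup(1, 1, Y), true),  Y = true.
Bind B := cons(tup(1, 1, Y), true); no other remaining equation mentions B.
Bind Y := true. Substituting into the earlier bindings gives Z := tup(1, 1, true), B := cons(tup(1, 1, true), true).
No equations remain and no clash or occurs-check failure arose, so a unifier exists.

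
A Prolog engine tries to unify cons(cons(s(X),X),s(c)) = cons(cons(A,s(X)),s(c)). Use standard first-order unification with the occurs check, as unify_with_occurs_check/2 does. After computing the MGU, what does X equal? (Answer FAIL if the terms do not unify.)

Decompose cons/2: cons(s(X),X) = cons(A,s(X)),  s(c) = s(c).
Decompose cons/2: s(X) = A,  X = s(X).
Bind A := s(X); no other remaining equation mentions A.
Occurs check fails: X occurs in s(X); the equation X = s(X) has no finite solution.

FAIL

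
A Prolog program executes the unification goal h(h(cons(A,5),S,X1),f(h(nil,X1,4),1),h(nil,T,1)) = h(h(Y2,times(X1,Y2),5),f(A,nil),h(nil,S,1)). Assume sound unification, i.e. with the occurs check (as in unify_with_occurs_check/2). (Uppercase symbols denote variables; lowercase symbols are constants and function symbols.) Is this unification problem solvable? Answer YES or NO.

NO

Decompose h/3: h(cons(A,5),S,X1) = h(Y2,times(X1,Y2),5),  f(h(nil,X1,4),1) = f(A,nil),  h(nil,T,1) = h(nil,S,1).
Decompose h/3: cons(A,5) = Y2,  S = times(X1,Y2),  X1 = 5.
Bind Y2 := cons(A,5); substituting into the one remaining equation that mentions Y2 gives: S = times(X1,cons(A,5)).
Bind S := times(X1,cons(A,5)); substituting into the one remaining equation that mentions S gives: h(nil,T,1) = h(nil,times(X1,cons(A,5)),1).
Bind X1 := 5; substituting into the remaining equations gives: f(h(nil,5,4),1) = f(A,nil),  h(nil,T,1) = h(nil,times(5,cons(A,5)),1). Substituting into the earlier binding gives S := times(5,cons(A,5)).
Decompose f/2: h(nil,5,4) = A,  1 = nil.
Bind A := h(nil,5,4); substituting into the one remaining equation that mentions A gives: h(nil,T,1) = h(nil,times(5,cons(h(nil,5,4),5)),1). Substituting into the earlier bindings gives Y2 := cons(h(nil,5,4),5), S := times(5,cons(h(nil,5,4),5)).
Clash: constants 1 and nil differ; no unifier exists.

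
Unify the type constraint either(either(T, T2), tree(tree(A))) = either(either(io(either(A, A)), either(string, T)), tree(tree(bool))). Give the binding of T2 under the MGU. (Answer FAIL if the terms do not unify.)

Decompose either/2: either(T, T2) = either(io(either(A, A)), either(string, T)),  tree(tree(A)) = tree(tree(bool)).
Decompose either/2: T = io(either(A, A)),  T2 = either(string, T).
Bind T := io(either(A, A)); substituting into the one remaining equation that mentions T gives: T2 = either(string, io(either(A, A))).
Bind T2 := either(string, io(either(A, A))); no other remaining equation mentions T2.
Decompose tree/1: tree(A) = tree(bool).
Decompose tree/1: A = bool.
Bind A := bool. Substituting into the earlier bindings gives T := io(either(bool, bool)), T2 := either(string, io(either(bool, bool))).
MGU = { T -> io(either(bool, bool)), T2 -> either(string, io(either(bool, bool))), A -> bool }, so T2 -> either(string, io(either(bool, bool))).

either(string, io(either(bool, bool)))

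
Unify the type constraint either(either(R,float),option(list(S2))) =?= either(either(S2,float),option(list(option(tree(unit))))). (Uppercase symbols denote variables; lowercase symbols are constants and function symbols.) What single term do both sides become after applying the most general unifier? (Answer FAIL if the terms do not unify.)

either(either(option(tree(unit)),float),option(list(option(tree(unit)))))

Decompose either/2: either(R,float) =?= either(S2,float),  option(list(S2)) =?= option(list(option(tree(unit)))).
Decompose either/2: R =?= S2,  float =?= float.
Bind R := S2; no other remaining equation mentions R.
Delete trivial equation float =?= float.
Decompose option/1: list(S2) =?= list(option(tree(unit))).
Decompose list/1: S2 =?= option(tree(unit)).
Bind S2 := option(tree(unit)). Substituting into the earlier binding gives R := option(tree(unit)).
Applying the MGU to either side gives either(either(option(tree(unit)),float),option(list(option(tree(unit))))).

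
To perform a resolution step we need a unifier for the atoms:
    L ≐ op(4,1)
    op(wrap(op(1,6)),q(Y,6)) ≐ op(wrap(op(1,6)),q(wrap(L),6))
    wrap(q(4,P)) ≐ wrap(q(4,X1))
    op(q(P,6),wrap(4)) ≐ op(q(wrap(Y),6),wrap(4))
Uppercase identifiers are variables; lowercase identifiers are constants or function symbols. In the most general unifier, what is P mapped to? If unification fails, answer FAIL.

Bind L := op(4,1); substituting into the one remaining equation that mentions L gives: op(wrap(op(1,6)),q(Y,6)) ≐ op(wrap(op(1,6)),q(wrap(op(4,1)),6)).
Decompose op/2: wrap(op(1,6)) ≐ wrap(op(1,6)),  q(Y,6) ≐ q(wrap(op(4,1)),6).
Delete trivial equation wrap(op(1,6)) ≐ wrap(op(1,6)).
Decompose q/2: Y ≐ wrap(op(4,1)),  6 ≐ 6.
Bind Y := wrap(op(4,1)); substituting into the one remaining equation that mentions Y gives: op(q(P,6),wrap(4)) ≐ op(q(wrap(wrap(op(4,1))),6),wrap(4)).
Delete trivial equation 6 ≐ 6.
Decompose wrap/1: q(4,P) ≐ q(4,X1).
Decompose q/2: 4 ≐ 4,  P ≐ X1.
Delete trivial equation 4 ≐ 4.
Bind P := X1; substituting into the remaining equation gives: op(q(X1,6),wrap(4)) ≐ op(q(wrap(wrap(op(4,1))),6),wrap(4)).
Decompose op/2: q(X1,6) ≐ q(wrap(wrap(op(4,1))),6),  wrap(4) ≐ wrap(4).
Decompose q/2: X1 ≐ wrap(wrap(op(4,1))),  6 ≐ 6.
Bind X1 := wrap(wrap(op(4,1))); no other remaining equation mentions X1. Substituting into the earlier binding gives P := wrap(wrap(op(4,1))).
Delete trivial equation 6 ≐ 6.
Delete trivial equation wrap(4) ≐ wrap(4).
MGU = { L -> op(4,1), Y -> wrap(op(4,1)), P -> wrap(wrap(op(4,1))), X1 -> wrap(wrap(op(4,1))) }, so P -> wrap(wrap(op(4,1))).

wrap(wrap(op(4,1)))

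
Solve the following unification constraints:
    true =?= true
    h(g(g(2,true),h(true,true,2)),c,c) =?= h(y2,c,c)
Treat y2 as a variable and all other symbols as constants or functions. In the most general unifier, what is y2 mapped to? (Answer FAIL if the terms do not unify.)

g(g(2,true),h(true,true,2))

Delete trivial equation true =?= true.
Decompose h/3: g(g(2,true),h(true,true,2)) =?= y2,  c =?= c,  c =?= c.
Bind y2 := g(g(2,true),h(true,true,2)); no other remaining equation mentions y2.
Delete trivial equation c =?= c.
Delete trivial equation c =?= c.
MGU = { y2 -> g(g(2,true),h(true,true,2)) }, so y2 -> g(g(2,true),h(true,true,2)).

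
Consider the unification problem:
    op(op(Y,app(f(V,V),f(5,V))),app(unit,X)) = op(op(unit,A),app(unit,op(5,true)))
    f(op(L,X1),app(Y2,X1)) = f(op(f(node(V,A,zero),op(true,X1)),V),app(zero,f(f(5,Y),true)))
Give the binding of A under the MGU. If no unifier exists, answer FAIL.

Decompose op/2: op(Y,app(f(V,V),f(5,V))) = op(unit,A),  app(unit,X) = app(unit,op(5,true)).
Decompose op/2: Y = unit,  app(f(V,V),f(5,V)) = A.
Bind Y := unit; substituting into the one remaining equation that mentions Y gives: f(op(L,X1),app(Y2,X1)) = f(op(f(node(V,A,zero),op(true,X1)),V),app(zero,f(f(5,unit),true))).
Bind A := app(f(V,V),f(5,V)); substituting into the one remaining equation that mentions A gives: f(op(L,X1),app(Y2,X1)) = f(op(f(node(V,app(f(V,V),f(5,V)),zero),op(true,X1)),V),app(zero,f(f(5,unit),true))).
Decompose app/2: unit = unit,  X = op(5,true).
Delete trivial equation unit = unit.
Bind X := op(5,true); no other remaining equation mentions X.
Decompose f/2: op(L,X1) = op(f(node(V,app(f(V,V),f(5,V)),zero),op(true,X1)),V),  app(Y2,X1) = app(zero,f(f(5,unit),true)).
Decompose op/2: L = f(node(V,app(f(V,V),f(5,V)),zero),op(true,X1)),  X1 = V.
Bind L := f(node(V,app(f(V,V),f(5,V)),zero),op(true,X1)); no other remaining equation mentions L.
Bind X1 := V; substituting into the remaining equation gives: app(Y2,V) = app(zero,f(f(5,unit),true)). Substituting into the earlier binding gives L := f(node(V,app(f(V,V),f(5,V)),zero),op(true,V)).
Decompose app/2: Y2 = zero,  V = f(f(5,unit),true).
Bind Y2 := zero; no other remaining equation mentions Y2.
Bind V := f(f(5,unit),true). Substituting into the earlier bindings gives A := app(f(f(f(5,unit),true),f(f(5,unit),true)),f(5,f(f(5,unit),true))), L := f(node(f(f(5,unit),true),app(f(f(f(5,unit),true),f(f(5,unit),true)),f(5,f(f(5,unit),true))),zero),op(true,f(f(5,unit),true))), X1 := f(f(5,unit),true).
MGU = { Y -> unit, A -> app(f(f(f(5,unit),true),f(f(5,unit),true)),f(5,f(f(5,unit),true))), X -> op(5,true), L -> f(node(f(f(5,unit),true),app(f(f(f(5,unit),true),f(f(5,unit),true)),f(5,f(f(5,unit),true))),zero),op(true,f(f(5,unit),true))), X1 -> f(f(5,unit),true), Y2 -> zero, V -> f(f(5,unit),true) }, so A -> app(f(f(f(5,unit),true),f(f(5,unit),true)),f(5,f(f(5,unit),true))).

app(f(f(f(5,unit),true),f(f(5,unit),true)),f(5,f(f(5,unit),true)))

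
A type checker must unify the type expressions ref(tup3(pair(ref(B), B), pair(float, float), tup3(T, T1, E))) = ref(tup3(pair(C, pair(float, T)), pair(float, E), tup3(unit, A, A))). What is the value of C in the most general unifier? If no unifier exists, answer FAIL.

Decompose ref/1: tup3(pair(ref(B), B), pair(float, float), tup3(T, T1, E)) = tup3(pair(C, pair(float, T)), pair(float, E), tup3(unit, A, A)).
Decompose tup3/3: pair(ref(B), B) = pair(C, pair(float, T)),  pair(float, float) = pair(float, E),  tup3(T, T1, E) = tup3(unit, A, A).
Decompose pair/2: ref(B) = C,  B = pair(float, T).
Bind C := ref(B); no other remaining equation mentions C.
Bind B := pair(float, T); no other remaining equation mentions B. Substituting into the earlier binding gives C := ref(pair(float, T)).
Decompose pair/2: float = float,  float = E.
Delete trivial equation float = float.
Bind E := float; substituting into the remaining equation gives: tup3(T, T1, float) = tup3(unit, A, A).
Decompose tup3/3: T = unit,  T1 = A,  float = A.
Bind T := unit; no other remaining equation mentions T. Substituting into the earlier bindings gives C := ref(pair(float, unit)), B := pair(float, unit).
Bind T1 := A; no other remaining equation mentions T1.
Bind A := float. Substituting into the earlier binding gives T1 := float.
MGU = { C ↦ ref(pair(float, unit)), B ↦ pair(float, unit), E ↦ float, T ↦ unit, T1 ↦ float, A ↦ float }, so C ↦ ref(pair(float, unit)).

ref(pair(float, unit))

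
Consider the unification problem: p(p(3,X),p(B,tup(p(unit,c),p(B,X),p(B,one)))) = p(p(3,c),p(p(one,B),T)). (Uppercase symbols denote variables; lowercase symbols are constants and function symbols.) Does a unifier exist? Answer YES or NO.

NO

Decompose p/2: p(3,X) = p(3,c),  p(B,tup(p(unit,c),p(B,X),p(B,one))) = p(p(one,B),T).
Decompose p/2: 3 = 3,  X = c.
Delete trivial equation 3 = 3.
Bind X := c; substituting into the remaining equation gives: p(B,tup(p(unit,c),p(B,c),p(B,one))) = p(p(one,B),T).
Decompose p/2: B = p(one,B),  tup(p(unit,c),p(B,c),p(B,one)) = T.
Occurs check fails: B occurs in p(one,B); the equation B = p(one,B) has no finite solution.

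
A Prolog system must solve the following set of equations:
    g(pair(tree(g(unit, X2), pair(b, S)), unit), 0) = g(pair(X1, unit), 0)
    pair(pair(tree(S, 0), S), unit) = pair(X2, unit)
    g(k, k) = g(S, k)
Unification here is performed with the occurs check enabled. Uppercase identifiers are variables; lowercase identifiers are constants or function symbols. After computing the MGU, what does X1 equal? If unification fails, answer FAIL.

tree(g(unit, pair(tree(k, 0), k)), pair(b, k))

Decompose g/2: pair(tree(g(unit, X2), pair(b, S)), unit) = pair(X1, unit),  0 = 0.
Decompose pair/2: tree(g(unit, X2), pair(b, S)) = X1,  unit = unit.
Bind X1 := tree(g(unit, X2), pair(b, S)); no other remaining equation mentions X1.
Delete trivial equation unit = unit.
Delete trivial equation 0 = 0.
Decompose pair/2: pair(tree(S, 0), S) = X2,  unit = unit.
Bind X2 := pair(tree(S, 0), S); no other remaining equation mentions X2. Substituting into the earlier binding gives X1 := tree(g(unit, pair(tree(S, 0), S)), pair(b, S)).
Delete trivial equation unit = unit.
Decompose g/2: k = S,  k = k.
Bind S := k; no other remaining equation mentions S. Substituting into the earlier bindings gives X1 := tree(g(unit, pair(tree(k, 0), k)), pair(b, k)), X2 := pair(tree(k, 0), k).
Delete trivial equation k = k.
MGU = { X1 ↦ tree(g(unit, pair(tree(k, 0), k)), pair(b, k)), X2 ↦ pair(tree(k, 0), k), S ↦ k }, so X1 ↦ tree(g(unit, pair(tree(k, 0), k)), pair(b, k)).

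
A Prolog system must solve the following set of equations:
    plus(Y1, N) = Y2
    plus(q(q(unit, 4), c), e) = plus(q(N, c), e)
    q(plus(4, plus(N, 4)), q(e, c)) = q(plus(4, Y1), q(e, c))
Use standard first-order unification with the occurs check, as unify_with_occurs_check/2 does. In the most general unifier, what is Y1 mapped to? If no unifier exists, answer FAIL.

Bind Y2 := plus(Y1, N); no other remaining equation mentions Y2.
Decompose plus/2: q(q(unit, 4), c) = q(N, c),  e = e.
Decompose q/2: q(unit, 4) = N,  c = c.
Bind N := q(unit, 4); substituting into the one remaining equation that mentions N gives: q(plus(4, plus(q(unit, 4), 4)), q(e, c)) = q(plus(4, Y1), q(e, c)). Substituting into the earlier binding gives Y2 := plus(Y1, q(unit, 4)).
Delete trivial equation c = c.
Delete trivial equation e = e.
Decompose q/2: plus(4, plus(q(unit, 4), 4)) = plus(4, Y1),  q(e, c) = q(e, c).
Decompose plus/2: 4 = 4,  plus(q(unit, 4), 4) = Y1.
Delete trivial equation 4 = 4.
Bind Y1 := plus(q(unit, 4), 4); no other remaining equation mentions Y1. Substituting into the earlier binding gives Y2 := plus(plus(q(unit, 4), 4), q(unit, 4)).
Delete trivial equation q(e, c) = q(e, c).
MGU = { Y2 -> plus(plus(q(unit, 4), 4), q(unit, 4)), N -> q(unit, 4), Y1 -> plus(q(unit, 4), 4) }, so Y1 -> plus(q(unit, 4), 4).

plus(q(unit, 4), 4)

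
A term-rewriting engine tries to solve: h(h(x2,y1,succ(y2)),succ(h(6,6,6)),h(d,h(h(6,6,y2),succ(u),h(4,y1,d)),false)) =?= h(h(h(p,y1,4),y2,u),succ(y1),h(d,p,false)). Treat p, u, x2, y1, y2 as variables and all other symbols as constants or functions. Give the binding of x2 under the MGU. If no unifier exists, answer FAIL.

Decompose h/3: h(x2,y1,succ(y2)) =?= h(h(p,y1,4),y2,u),  succ(h(6,6,6)) =?= succ(y1),  h(d,h(h(6,6,y2),succ(u),h(4,y1,d)),false) =?= h(d,p,false).
Decompose h/3: x2 =?= h(p,y1,4),  y1 =?= y2,  succ(y2) =?= u.
Bind x2 := h(p,y1,4); no other remaining equation mentions x2.
Bind y1 := y2; substituting into the 2 remaining equations that mention y1 gives: succ(h(6,6,6)) =?= succ(y2),  h(d,h(h(6,6,y2),succ(u),h(4,y2,d)),false) =?= h(d,p,false). Substituting into the earlier binding gives x2 := h(p,y2,4).
Bind u := succ(y2); substituting into the one remaining equation that mentions u gives: h(d,h(h(6,6,y2),succ(succ(y2)),h(4,y2,d)),false) =?= h(d,p,false).
Decompose succ/1: h(6,6,6) =?= y2.
Bind y2 := h(6,6,6); substituting into the remaining equation gives: h(d,h(h(6,6,h(6,6,6)),succ(succ(h(6,6,6))),h(4,h(6,6,6),d)),false) =?= h(d,p,false). Substituting into the earlier bindings gives x2 := h(p,h(6,6,6),4), y1 := h(6,6,6), u := succ(h(6,6,6)).
Decompose h/3: d =?= d,  h(h(6,6,h(6,6,6)),succ(succ(h(6,6,6))),h(4,h(6,6,6),d)) =?= p,  false =?= false.
Delete trivial equation d =?= d.
Bind p := h(h(6,6,h(6,6,6)),succ(succ(h(6,6,6))),h(4,h(6,6,6),d)); no other remaining equation mentions p. Substituting into the earlier binding gives x2 := h(h(h(6,6,h(6,6,6)),succ(succ(h(6,6,6))),h(4,h(6,6,6),d)),h(6,6,6),4).
Delete trivial equation false =?= false.
MGU = { x2 ↦ h(h(h(6,6,h(6,6,6)),succ(succ(h(6,6,6))),h(4,h(6,6,6),d)),h(6,6,6),4), y1 ↦ h(6,6,6), u ↦ succ(h(6,6,6)), y2 ↦ h(6,6,6), p ↦ h(h(6,6,h(6,6,6)),succ(succ(h(6,6,6))),h(4,h(6,6,6),d)) }, so x2 ↦ h(h(h(6,6,h(6,6,6)),succ(succ(h(6,6,6))),h(4,h(6,6,6),d)),h(6,6,6),4).

h(h(h(6,6,h(6,6,6)),succ(succ(h(6,6,6))),h(4,h(6,6,6),d)),h(6,6,6),4)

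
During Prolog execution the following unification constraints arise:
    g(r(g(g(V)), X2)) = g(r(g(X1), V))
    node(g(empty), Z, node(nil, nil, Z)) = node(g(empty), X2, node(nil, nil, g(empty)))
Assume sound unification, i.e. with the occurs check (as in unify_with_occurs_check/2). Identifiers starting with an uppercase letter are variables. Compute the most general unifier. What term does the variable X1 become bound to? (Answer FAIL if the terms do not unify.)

g(g(empty))

Decompose g/1: r(g(g(V)), X2) = r(g(X1), V).
Decompose r/2: g(g(V)) = g(X1),  X2 = V.
Decompose g/1: g(V) = X1.
Bind X1 := g(V); no other remaining equation mentions X1.
Bind X2 := V; substituting into the remaining equation gives: node(g(empty), Z, node(nil, nil, Z)) = node(g(empty), V, node(nil, nil, g(empty))).
Decompose node/3: g(empty) = g(empty),  Z = V,  node(nil, nil, Z) = node(nil, nil, g(empty)).
Delete trivial equation g(empty) = g(empty).
Bind Z := V; substituting into the remaining equation gives: node(nil, nil, V) = node(nil, nil, g(empty)).
Decompose node/3: nil = nil,  nil = nil,  V = g(empty).
Delete trivial equation nil = nil.
Delete trivial equation nil = nil.
Bind V := g(empty). Substituting into the earlier bindings gives X1 := g(g(empty)), X2 := g(empty), Z := g(empty).
MGU = { X1 -> g(g(empty)), X2 -> g(empty), Z -> g(empty), V -> g(empty) }, so X1 -> g(g(empty)).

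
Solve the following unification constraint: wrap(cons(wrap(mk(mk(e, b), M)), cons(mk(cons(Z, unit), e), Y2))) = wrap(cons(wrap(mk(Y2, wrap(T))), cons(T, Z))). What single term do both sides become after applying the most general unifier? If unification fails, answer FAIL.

wrap(cons(wrap(mk(mk(e, b), wrap(mk(cons(mk(e, b), unit), e)))), cons(mk(cons(mk(e, b), unit), e), mk(e, b))))

Decompose wrap/1: cons(wrap(mk(mk(e, b), M)), cons(mk(cons(Z, unit), e), Y2)) = cons(wrap(mk(Y2, wrap(T))), cons(T, Z)).
Decompose cons/2: wrap(mk(mk(e, b), M)) = wrap(mk(Y2, wrap(T))),  cons(mk(cons(Z, unit), e), Y2) = cons(T, Z).
Decompose wrap/1: mk(mk(e, b), M) = mk(Y2, wrap(T)).
Decompose mk/2: mk(e, b) = Y2,  M = wrap(T).
Bind Y2 := mk(e, b); substituting into the one remaining equation that mentions Y2 gives: cons(mk(cons(Z, unit), e), mk(e, b)) = cons(T, Z).
Bind M := wrap(T); no other remaining equation mentions M.
Decompose cons/2: mk(cons(Z, unit), e) = T,  mk(e, b) = Z.
Bind T := mk(cons(Z, unit), e); no other remaining equation mentions T. Substituting into the earlier binding gives M := wrap(mk(cons(Z, unit), e)).
Bind Z := mk(e, b). Substituting into the earlier bindings gives M := wrap(mk(cons(mk(e, b), unit), e)), T := mk(cons(mk(e, b), unit), e).
Applying the MGU to either side gives wrap(cons(wrap(mk(mk(e, b), wrap(mk(cons(mk(e, b), unit), e)))), cons(mk(cons(mk(e, b), unit), e), mk(e, b)))).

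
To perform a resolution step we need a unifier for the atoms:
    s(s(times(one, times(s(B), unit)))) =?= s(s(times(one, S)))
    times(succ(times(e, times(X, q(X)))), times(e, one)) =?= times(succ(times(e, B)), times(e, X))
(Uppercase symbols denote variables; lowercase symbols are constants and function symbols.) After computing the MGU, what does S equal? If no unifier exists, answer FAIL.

times(s(times(one, q(one))), unit)

Decompose s/1: s(times(one, times(s(B), unit))) =?= s(times(one, S)).
Decompose s/1: times(one, times(s(B), unit)) =?= times(one, S).
Decompose times/2: one =?= one,  times(s(B), unit) =?= S.
Delete trivial equation one =?= one.
Bind S := times(s(B), unit); no other remaining equation mentions S.
Decompose times/2: succ(times(e, times(X, q(X)))) =?= succ(times(e, B)),  times(e, one) =?= times(e, X).
Decompose succ/1: times(e, times(X, q(X))) =?= times(e, B).
Decompose times/2: e =?= e,  times(X, q(X)) =?= B.
Delete trivial equation e =?= e.
Bind B := times(X, q(X)); no other remaining equation mentions B. Substituting into the earlier binding gives S := times(s(times(X, q(X))), unit).
Decompose times/2: e =?= e,  one =?= X.
Delete trivial equation e =?= e.
Bind X := one. Substituting into the earlier bindings gives S := times(s(times(one, q(one))), unit), B := times(one, q(one)).
MGU = { S := times(s(times(one, q(one))), unit), B := times(one, q(one)), X := one }, so S := times(s(times(one, q(one))), unit).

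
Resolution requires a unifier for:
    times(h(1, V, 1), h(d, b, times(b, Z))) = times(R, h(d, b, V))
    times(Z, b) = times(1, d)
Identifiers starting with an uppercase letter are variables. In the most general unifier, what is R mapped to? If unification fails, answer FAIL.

FAIL

Decompose times/2: h(1, V, 1) = R,  h(d, b, times(b, Z)) = h(d, b, V).
Bind R := h(1, V, 1); no other remaining equation mentions R.
Decompose h/3: d = d,  b = b,  times(b, Z) = V.
Delete trivial equation d = d.
Delete trivial equation b = b.
Bind V := times(b, Z); no other remaining equation mentions V. Substituting into the earlier binding gives R := h(1, times(b, Z), 1).
Decompose times/2: Z = 1,  b = d.
Bind Z := 1; no other remaining equation mentions Z. Substituting into the earlier bindings gives R := h(1, times(b, 1), 1), V := times(b, 1).
Clash: constants b and d differ; no unifier exists.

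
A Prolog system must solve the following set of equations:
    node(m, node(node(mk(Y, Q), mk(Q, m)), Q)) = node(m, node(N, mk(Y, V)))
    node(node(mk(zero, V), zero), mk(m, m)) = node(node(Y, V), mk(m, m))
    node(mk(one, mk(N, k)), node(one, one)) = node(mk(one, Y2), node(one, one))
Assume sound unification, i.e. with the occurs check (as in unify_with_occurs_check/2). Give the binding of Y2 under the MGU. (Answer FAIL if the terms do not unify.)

mk(node(mk(mk(zero, zero), mk(mk(zero, zero), zero)), mk(mk(mk(zero, zero), zero), m)), k)

Decompose node/2: m = m,  node(node(mk(Y, Q), mk(Q, m)), Q) = node(N, mk(Y, V)).
Delete trivial equation m = m.
Decompose node/2: node(mk(Y, Q), mk(Q, m)) = N,  Q = mk(Y, V).
Bind N := node(mk(Y, Q), mk(Q, m)); substituting into the one remaining equation that mentions N gives: node(mk(one, mk(node(mk(Y, Q), mk(Q, m)), k)), node(one, one)) = node(mk(one, Y2), node(one, one)).
Bind Q := mk(Y, V); substituting into the one remaining equation that mentions Q gives: node(mk(one, mk(node(mk(Y, mk(Y, V)), mk(mk(Y, V), m)), k)), node(one, one)) = node(mk(one, Y2), node(one, one)). Substituting into the earlier binding gives N := node(mk(Y, mk(Y, V)), mk(mk(Y, V), m)).
Decompose node/2: node(mk(zero, V), zero) = node(Y, V),  mk(m, m) = mk(m, m).
Decompose node/2: mk(zero, V) = Y,  zero = V.
Bind Y := mk(zero, V); substituting into the one remaining equation that mentions Y gives: node(mk(one, mk(node(mk(mk(zero, V), mk(mk(zero, V), V)), mk(mk(mk(zero, V), V), m)), k)), node(one, one)) = node(mk(one, Y2), node(one, one)). Substituting into the earlier bindings gives N := node(mk(mk(zero, V), mk(mk(zero, V), V)), mk(mk(mk(zero, V), V), m)), Q := mk(mk(zero, V), V).
Bind V := zero; substituting into the one remaining equation that mentions V gives: node(mk(one, mk(node(mk(mk(zero, zero), mk(mk(zero, zero), zero)), mk(mk(mk(zero, zero), zero), m)), k)), node(one, one)) = node(mk(one, Y2), node(one, one)). Substituting into the earlier bindings gives N := node(mk(mk(zero, zero), mk(mk(zero, zero), zero)), mk(mk(mk(zero, zero), zero), m)), Q := mk(mk(zero, zero), zero), Y := mk(zero, zero).
Delete trivial equation mk(m, m) = mk(m, m).
Decompose node/2: mk(one, mk(node(mk(mk(zero, zero), mk(mk(zero, zero), zero)), mk(mk(mk(zero, zero), zero), m)), k)) = mk(one, Y2),  node(one, one) = node(one, one).
Decompose mk/2: one = one,  mk(node(mk(mk(zero, zero), mk(mk(zero, zero), zero)), mk(mk(mk(zero, zero), zero), m)), k) = Y2.
Delete trivial equation one = one.
Bind Y2 := mk(node(mk(mk(zero, zero), mk(mk(zero, zero), zero)), mk(mk(mk(zero, zero), zero), m)), k); no other remaining equation mentions Y2.
Delete trivial equation node(one, one) = node(one, one).
MGU = { N = node(mk(mk(zero, zero), mk(mk(zero, zero), zero)), mk(mk(mk(zero, zero), zero), m)), Q = mk(mk(zero, zero), zero), Y = mk(zero, zero), V = zero, Y2 = mk(node(mk(mk(zero, zero), mk(mk(zero, zero), zero)), mk(mk(mk(zero, zero), zero), m)), k) }, so Y2 = mk(node(mk(mk(zero, zero), mk(mk(zero, zero), zero)), mk(mk(mk(zero, zero), zero), m)), k).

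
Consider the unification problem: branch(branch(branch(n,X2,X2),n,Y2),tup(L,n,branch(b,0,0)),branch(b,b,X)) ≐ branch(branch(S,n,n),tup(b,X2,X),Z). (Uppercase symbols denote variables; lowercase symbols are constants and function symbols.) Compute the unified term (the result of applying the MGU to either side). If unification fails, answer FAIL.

Decompose branch/3: branch(branch(n,X2,X2),n,Y2) ≐ branch(S,n,n),  tup(L,n,branch(b,0,0)) ≐ tup(b,X2,X),  branch(b,b,X) ≐ Z.
Decompose branch/3: branch(n,X2,X2) ≐ S,  n ≐ n,  Y2 ≐ n.
Bind S := branch(n,X2,X2); no other remaining equation mentions S.
Delete trivial equation n ≐ n.
Bind Y2 := n; no other remaining equation mentions Y2.
Decompose tup/3: L ≐ b,  n ≐ X2,  branch(b,0,0) ≐ X.
Bind L := b; no other remaining equation mentions L.
Bind X2 := n; no other remaining equation mentions X2. Substituting into the earlier binding gives S := branch(n,n,n).
Bind X := branch(b,0,0); substituting into the remaining equation gives: branch(b,b,branch(b,0,0)) ≐ Z.
Bind Z := branch(b,b,branch(b,0,0)).
Applying the MGU to either side gives branch(branch(branch(n,n,n),n,n),tup(b,n,branch(b,0,0)),branch(b,b,branch(b,0,0))).

branch(branch(branch(n,n,n),n,n),tup(b,n,branch(b,0,0)),branch(b,b,branch(b,0,0)))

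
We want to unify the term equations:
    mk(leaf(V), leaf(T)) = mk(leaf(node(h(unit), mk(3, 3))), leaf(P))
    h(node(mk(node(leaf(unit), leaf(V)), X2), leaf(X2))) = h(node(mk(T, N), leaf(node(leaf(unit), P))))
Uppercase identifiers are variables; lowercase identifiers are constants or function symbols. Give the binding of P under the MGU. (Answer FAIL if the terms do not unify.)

node(leaf(unit), leaf(node(h(unit), mk(3, 3))))

Decompose mk/2: leaf(V) = leaf(node(h(unit), mk(3, 3))),  leaf(T) = leaf(P).
Decompose leaf/1: V = node(h(unit), mk(3, 3)).
Bind V := node(h(unit), mk(3, 3)); substituting into the one remaining equation that mentions V gives: h(node(mk(node(leaf(unit), leaf(node(h(unit), mk(3, 3)))), X2), leaf(X2))) = h(node(mk(T, N), leaf(node(leaf(unit), P)))).
Decompose leaf/1: T = P.
Bind T := P; substituting into the remaining equation gives: h(node(mk(node(leaf(unit), leaf(node(h(unit), mk(3, 3)))), X2), leaf(X2))) = h(node(mk(P, N), leaf(node(leaf(unit), P)))).
Decompose h/1: node(mk(node(leaf(unit), leaf(node(h(unit), mk(3, 3)))), X2), leaf(X2)) = node(mk(P, N), leaf(node(leaf(unit), P))).
Decompose node/2: mk(node(leaf(unit), leaf(node(h(unit), mk(3, 3)))), X2) = mk(P, N),  leaf(X2) = leaf(node(leaf(unit), P)).
Decompose mk/2: node(leaf(unit), leaf(node(h(unit), mk(3, 3)))) = P,  X2 = N.
Bind P := node(leaf(unit), leaf(node(h(unit), mk(3, 3)))); substituting into the one remaining equation that mentions P gives: leaf(X2) = leaf(node(leaf(unit), node(leaf(unit), leaf(node(h(unit), mk(3, 3)))))). Substituting into the earlier binding gives T := node(leaf(unit), leaf(node(h(unit), mk(3, 3)))).
Bind X2 := N; substituting into the remaining equation gives: leaf(N) = leaf(node(leaf(unit), node(leaf(unit), leaf(node(h(unit), mk(3, 3)))))).
Decompose leaf/1: N = node(leaf(unit), node(leaf(unit), leaf(node(h(unit), mk(3, 3))))).
Bind N := node(leaf(unit), node(leaf(unit), leaf(node(h(unit), mk(3, 3))))). Substituting into the earlier binding gives X2 := node(leaf(unit), node(leaf(unit), leaf(node(h(unit), mk(3, 3))))).
MGU = { V -> node(h(unit), mk(3, 3)), T -> node(leaf(unit), leaf(node(h(unit), mk(3, 3)))), P -> node(leaf(unit), leaf(node(h(unit), mk(3, 3)))), X2 -> node(leaf(unit), node(leaf(unit), leaf(node(h(unit), mk(3, 3))))), N -> node(leaf(unit), node(leaf(unit), leaf(node(h(unit), mk(3, 3))))) }, so P -> node(leaf(unit), leaf(node(h(unit), mk(3, 3)))).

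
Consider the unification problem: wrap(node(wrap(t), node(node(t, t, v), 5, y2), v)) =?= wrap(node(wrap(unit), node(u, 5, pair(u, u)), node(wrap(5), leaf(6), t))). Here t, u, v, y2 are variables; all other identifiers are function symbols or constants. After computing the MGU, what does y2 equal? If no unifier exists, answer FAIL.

Decompose wrap/1: node(wrap(t), node(node(t, t, v), 5, y2), v) =?= node(wrap(unit), node(u, 5, pair(u, u)), node(wrap(5), leaf(6), t)).
Decompose node/3: wrap(t) =?= wrap(unit),  node(node(t, t, v), 5, y2) =?= node(u, 5, pair(u, u)),  v =?= node(wrap(5), leaf(6), t).
Decompose wrap/1: t =?= unit.
Bind t := unit; substituting into the remaining equations gives: node(node(unit, unit, v), 5, y2) =?= node(u, 5, pair(u, u)),  v =?= node(wrap(5), leaf(6), unit).
Decompose node/3: node(unit, unit, v) =?= u,  5 =?= 5,  y2 =?= pair(u, u).
Bind u := node(unit, unit, v); substituting into the one remaining equation that mentions u gives: y2 =?= pair(node(unit, unit, v), node(unit, unit, v)).
Delete trivial equation 5 =?= 5.
Bind y2 := pair(node(unit, unit, v), node(unit, unit, v)); no other remaining equation mentions y2.
Bind v := node(wrap(5), leaf(6), unit). Substituting into the earlier bindings gives u := node(unit, unit, node(wrap(5), leaf(6), unit)), y2 := pair(node(unit, unit, node(wrap(5), leaf(6), unit)), node(unit, unit, node(wrap(5), leaf(6), unit))).
MGU = { t -> unit, u -> node(unit, unit, node(wrap(5), leaf(6), unit)), y2 -> pair(node(unit, unit, node(wrap(5), leaf(6), unit)), node(unit, unit, node(wrap(5), leaf(6), unit))), v -> node(wrap(5), leaf(6), unit) }, so y2 -> pair(node(unit, unit, node(wrap(5), leaf(6), unit)), node(unit, unit, node(wrap(5), leaf(6), unit))).

pair(node(unit, unit, node(wrap(5), leaf(6), unit)), node(unit, unit, node(wrap(5), leaf(6), unit)))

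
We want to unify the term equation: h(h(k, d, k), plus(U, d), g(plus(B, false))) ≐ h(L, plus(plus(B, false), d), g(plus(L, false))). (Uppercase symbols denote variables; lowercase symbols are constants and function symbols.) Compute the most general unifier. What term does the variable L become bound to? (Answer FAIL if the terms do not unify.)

h(k, d, k)

Decompose h/3: h(k, d, k) ≐ L,  plus(U, d) ≐ plus(plus(B, false), d),  g(plus(B, false)) ≐ g(plus(L, false)).
Bind L := h(k, d, k); substituting into the one remaining equation that mentions L gives: g(plus(B, false)) ≐ g(plus(h(k, d, k), false)).
Decompose plus/2: U ≐ plus(B, false),  d ≐ d.
Bind U := plus(B, false); no other remaining equation mentions U.
Delete trivial equation d ≐ d.
Decompose g/1: plus(B, false) ≐ plus(h(k, d, k), false).
Decompose plus/2: B ≐ h(k, d, k),  false ≐ false.
Bind B := h(k, d, k); no other remaining equation mentions B. Substituting into the earlier binding gives U := plus(h(k, d, k), false).
Delete trivial equation false ≐ false.
MGU = { L -> h(k, d, k), U -> plus(h(k, d, k), false), B -> h(k, d, k) }, so L -> h(k, d, k).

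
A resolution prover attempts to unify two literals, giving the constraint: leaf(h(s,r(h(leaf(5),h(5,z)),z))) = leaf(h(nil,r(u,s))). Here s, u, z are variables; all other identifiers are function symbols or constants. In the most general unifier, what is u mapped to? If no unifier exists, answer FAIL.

Decompose leaf/1: h(s,r(h(leaf(5),h(5,z)),z)) = h(nil,r(u,s)).
Decompose h/2: s = nil,  r(h(leaf(5),h(5,z)),z) = r(u,s).
Bind s := nil; substituting into the remaining equation gives: r(h(leaf(5),h(5,z)),z) = r(u,nil).
Decompose r/2: h(leaf(5),h(5,z)) = u,  z = nil.
Bind u := h(leaf(5),h(5,z)); no other remaining equation mentions u.
Bind z := nil. Substituting into the earlier binding gives u := h(leaf(5),h(5,nil)).
MGU = { s ↦ nil, u ↦ h(leaf(5),h(5,nil)), z ↦ nil }, so u ↦ h(leaf(5),h(5,nil)).

h(leaf(5),h(5,nil))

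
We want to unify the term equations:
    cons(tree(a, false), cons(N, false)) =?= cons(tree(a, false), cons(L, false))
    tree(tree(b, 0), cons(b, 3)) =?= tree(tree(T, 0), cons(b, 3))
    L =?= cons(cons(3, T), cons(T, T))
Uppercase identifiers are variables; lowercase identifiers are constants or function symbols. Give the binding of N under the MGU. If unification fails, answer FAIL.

cons(cons(3, b), cons(b, b))

Decompose cons/2: tree(a, false) =?= tree(a, false),  cons(N, false) =?= cons(L, false).
Delete trivial equation tree(a, false) =?= tree(a, false).
Decompose cons/2: N =?= L,  false =?= false.
Bind N := L; no other remaining equation mentions N.
Delete trivial equation false =?= false.
Decompose tree/2: tree(b, 0) =?= tree(T, 0),  cons(b, 3) =?= cons(b, 3).
Decompose tree/2: b =?= T,  0 =?= 0.
Bind T := b; substituting into the one remaining equation that mentions T gives: L =?= cons(cons(3, b), cons(b, b)).
Delete trivial equation 0 =?= 0.
Delete trivial equation cons(b, 3) =?= cons(b, 3).
Bind L := cons(cons(3, b), cons(b, b)). Substituting into the earlier binding gives N := cons(cons(3, b), cons(b, b)).
MGU = { N ↦ cons(cons(3, b), cons(b, b)), T ↦ b, L ↦ cons(cons(3, b), cons(b, b)) }, so N ↦ cons(cons(3, b), cons(b, b)).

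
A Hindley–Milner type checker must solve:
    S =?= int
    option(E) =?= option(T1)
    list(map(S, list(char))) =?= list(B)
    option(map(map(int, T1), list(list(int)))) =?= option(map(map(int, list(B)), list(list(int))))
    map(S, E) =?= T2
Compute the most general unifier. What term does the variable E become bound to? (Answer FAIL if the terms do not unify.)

list(map(int, list(char)))

Bind S := int; substituting into the 2 remaining equations that mention S gives: list(map(int, list(char))) =?= list(B),  map(int, E) =?= T2.
Decompose option/1: E =?= T1.
Bind E := T1; substituting into the one remaining equation that mentions E gives: map(int, T1) =?= T2.
Decompose list/1: map(int, list(char)) =?= B.
Bind B := map(int, list(char)); substituting into the one remaining equation that mentions B gives: option(map(map(int, T1), list(list(int)))) =?= option(map(map(int, list(map(int, list(char)))), list(list(int)))).
Decompose option/1: map(map(int, T1), list(list(int))) =?= map(map(int, list(map(int, list(char)))), list(list(int))).
Decompose map/2: map(int, T1) =?= map(int, list(map(int, list(char)))),  list(list(int)) =?= list(list(int)).
Decompose map/2: int =?= int,  T1 =?= list(map(int, list(char))).
Delete trivial equation int =?= int.
Bind T1 := list(map(int, list(char))); substituting into the one remaining equation that mentions T1 gives: map(int, list(map(int, list(char)))) =?= T2. Substituting into the earlier binding gives E := list(map(int, list(char))).
Delete trivial equation list(list(int)) =?= list(list(int)).
Bind T2 := map(int, list(map(int, list(char)))).
MGU = { S -> int, E -> list(map(int, list(char))), B -> map(int, list(char)), T1 -> list(map(int, list(char))), T2 -> map(int, list(map(int, list(char)))) }, so E -> list(map(int, list(char))).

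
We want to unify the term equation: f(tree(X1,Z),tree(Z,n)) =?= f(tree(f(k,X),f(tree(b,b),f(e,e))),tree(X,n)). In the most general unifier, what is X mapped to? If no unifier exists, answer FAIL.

Decompose f/2: tree(X1,Z) =?= tree(f(k,X),f(tree(b,b),f(e,e))),  tree(Z,n) =?= tree(X,n).
Decompose tree/2: X1 =?= f(k,X),  Z =?= f(tree(b,b),f(e,e)).
Bind X1 := f(k,X); no other remaining equation mentions X1.
Bind Z := f(tree(b,b),f(e,e)); substituting into the remaining equation gives: tree(f(tree(b,b),f(e,e)),n) =?= tree(X,n).
Decompose tree/2: f(tree(b,b),f(e,e)) =?= X,  n =?= n.
Bind X := f(tree(b,b),f(e,e)); no other remaining equation mentions X. Substituting into the earlier binding gives X1 := f(k,f(tree(b,b),f(e,e))).
Delete trivial equation n =?= n.
MGU = { X1 := f(k,f(tree(b,b),f(e,e))), Z := f(tree(b,b),f(e,e)), X := f(tree(b,b),f(e,e)) }, so X := f(tree(b,b),f(e,e)).

f(tree(b,b),f(e,e))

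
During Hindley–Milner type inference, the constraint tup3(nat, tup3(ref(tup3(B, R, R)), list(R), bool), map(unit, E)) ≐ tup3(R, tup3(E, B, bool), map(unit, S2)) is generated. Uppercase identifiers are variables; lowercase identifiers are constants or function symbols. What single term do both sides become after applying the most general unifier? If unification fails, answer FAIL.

Decompose tup3/3: nat ≐ R,  tup3(ref(tup3(B, R, R)), list(R), bool) ≐ tup3(E, B, bool),  map(unit, E) ≐ map(unit, S2).
Bind R := nat; substituting into the one remaining equation that mentions R gives: tup3(ref(tup3(B, nat, nat)), list(nat), bool) ≐ tup3(E, B, bool).
Decompose tup3/3: ref(tup3(B, nat, nat)) ≐ E,  list(nat) ≐ B,  bool ≐ bool.
Bind E := ref(tup3(B, nat, nat)); substituting into the one remaining equation that mentions E gives: map(unit, ref(tup3(B, nat, nat))) ≐ map(unit, S2).
Bind B := list(nat); substituting into the one remaining equation that mentions B gives: map(unit, ref(tup3(list(nat), nat, nat))) ≐ map(unit, S2). Substituting into the earlier binding gives E := ref(tup3(list(nat), nat, nat)).
Delete trivial equation bool ≐ bool.
Decompose map/2: unit ≐ unit,  ref(tup3(list(nat), nat, nat)) ≐ S2.
Delete trivial equation unit ≐ unit.
Bind S2 := ref(tup3(list(nat), nat, nat)).
Applying the MGU to either side gives tup3(nat, tup3(ref(tup3(list(nat), nat, nat)), list(nat), bool), map(unit, ref(tup3(list(nat), nat, nat)))).

tup3(nat, tup3(ref(tup3(list(nat), nat, nat)), list(nat), bool), map(unit, ref(tup3(list(nat), nat, nat))))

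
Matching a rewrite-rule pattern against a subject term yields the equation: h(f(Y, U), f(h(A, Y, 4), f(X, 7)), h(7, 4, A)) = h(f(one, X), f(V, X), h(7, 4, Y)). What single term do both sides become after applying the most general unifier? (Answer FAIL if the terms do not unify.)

Decompose h/3: f(Y, U) = f(one, X),  f(h(A, Y, 4), f(X, 7)) = f(V, X),  h(7, 4, A) = h(7, 4, Y).
Decompose f/2: Y = one,  U = X.
Bind Y := one; substituting into the 2 remaining equations that mention Y gives: f(h(A, one, 4), f(X, 7)) = f(V, X),  h(7, 4, A) = h(7, 4, one).
Bind U := X; no other remaining equation mentions U.
Decompose f/2: h(A, one, 4) = V,  f(X, 7) = X.
Bind V := h(A, one, 4); no other remaining equation mentions V.
Occurs check fails: X occurs in f(X, 7); the equation X = f(X, 7) has no finite solution.

FAIL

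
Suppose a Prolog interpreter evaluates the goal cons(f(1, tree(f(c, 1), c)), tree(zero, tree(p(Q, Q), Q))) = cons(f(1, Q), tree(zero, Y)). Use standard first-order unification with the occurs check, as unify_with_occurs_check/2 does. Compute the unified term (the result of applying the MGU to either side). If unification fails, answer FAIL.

cons(f(1, tree(f(c, 1), c)), tree(zero, tree(p(tree(f(c, 1), c), tree(f(c, 1), c)), tree(f(c, 1), c))))

Decompose cons/2: f(1, tree(f(c, 1), c)) = f(1, Q),  tree(zero, tree(p(Q, Q), Q)) = tree(zero, Y).
Decompose f/2: 1 = 1,  tree(f(c, 1), c) = Q.
Delete trivial equation 1 = 1.
Bind Q := tree(f(c, 1), c); substituting into the remaining equation gives: tree(zero, tree(p(tree(f(c, 1), c), tree(f(c, 1), c)), tree(f(c, 1), c))) = tree(zero, Y).
Decompose tree/2: zero = zero,  tree(p(tree(f(c, 1), c), tree(f(c, 1), c)), tree(f(c, 1), c)) = Y.
Delete trivial equation zero = zero.
Bind Y := tree(p(tree(f(c, 1), c), tree(f(c, 1), c)), tree(f(c, 1), c)).
Applying the MGU to either side gives cons(f(1, tree(f(c, 1), c)), tree(zero, tree(p(tree(f(c, 1), c), tree(f(c, 1), c)), tree(f(c, 1), c)))).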